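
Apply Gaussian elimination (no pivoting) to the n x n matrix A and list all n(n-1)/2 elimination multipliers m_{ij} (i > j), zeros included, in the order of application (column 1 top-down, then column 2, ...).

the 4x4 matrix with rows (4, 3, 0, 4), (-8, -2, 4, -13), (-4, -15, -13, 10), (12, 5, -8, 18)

multipliers: -2, -1, 3, -3, -1, 4

Forward elimination:
R2 <- R2 - (-2)*R1:  [  0   4   4  -5 ]
R3 <- R3 - (-1)*R1:  [   0  -12  -13   14 ]
R4 <- R4 - (3)*R1:  [  0  -4  -8   6 ]
R3 <- R3 - (-3)*R2:  [  0   0  -1  -1 ]
R4 <- R4 - (-1)*R2:  [  0   0  -4   1 ]
R4 <- R4 - (4)*R3:  [ 0  0  0  5 ]
Multipliers (in order of application): m_{21} = -2, m_{31} = -1, m_{41} = 3, m_{32} = -3, m_{42} = -1, m_{43} = 4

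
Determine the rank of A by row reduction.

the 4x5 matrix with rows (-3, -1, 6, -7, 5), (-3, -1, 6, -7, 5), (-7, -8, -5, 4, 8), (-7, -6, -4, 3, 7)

Row reduction:
R2 <- R2 - (1)*R1:  [ 0  0  0  0  0 ]
R3 <- R3 - (7/3)*R1:  [     0  -17/3    -19   61/3  -11/3 ]
R4 <- R4 - (7/3)*R1:  [     0  -11/3    -18   58/3  -14/3 ]
R2 <-> R3   (pivot in column 2 was zero)
[ -3     -1    6    -7      5 ]
[  0  -17/3  -19  61/3  -11/3 ]
[  0      0    0     0      0 ]
[  0  -11/3  -18  58/3  -14/3 ]
R4 <- R4 - (11/17)*R2:  [      0       0  -97/17  105/17  -39/17 ]
R3 <-> R4   (pivot in column 3 was zero)
[ -3     -1       6      -7       5 ]
[  0  -17/3     -19    61/3   -11/3 ]
[  0      0  -97/17  105/17  -39/17 ]
[  0      0       0       0       0 ]
Row echelon form:
[ -3     -1       6      -7       5 ]
[  0  -17/3     -19    61/3   -11/3 ]
[  0      0  -97/17  105/17  -39/17 ]
[  0      0       0       0       0 ]
Nonzero rows / pivot columns: 3

rank(A) = 3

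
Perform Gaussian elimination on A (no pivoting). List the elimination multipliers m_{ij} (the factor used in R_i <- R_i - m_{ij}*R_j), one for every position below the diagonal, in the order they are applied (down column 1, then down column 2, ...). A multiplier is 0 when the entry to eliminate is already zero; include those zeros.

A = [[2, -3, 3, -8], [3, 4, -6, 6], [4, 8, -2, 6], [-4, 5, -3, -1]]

multipliers: 3/2, 2, -2, 28/17, -2/17, 15/79

Forward elimination:
R2 <- R2 - (3/2)*R1:  [     0   17/2  -21/2     18 ]
R3 <- R3 - (2)*R1:  [  0  14  -8  22 ]
R4 <- R4 - (-2)*R1:  [   0   -1    3  -17 ]
R3 <- R3 - (28/17)*R2:  [       0        0   158/17  -130/17 ]
R4 <- R4 - (-2/17)*R2:  [       0        0    30/17  -253/17 ]
R4 <- R4 - (15/79)*R3:  [        0         0         0  -1061/79 ]
Multipliers (in order of application): m_{21} = 3/2, m_{31} = 2, m_{41} = -2, m_{32} = 28/17, m_{42} = -2/17, m_{43} = 15/79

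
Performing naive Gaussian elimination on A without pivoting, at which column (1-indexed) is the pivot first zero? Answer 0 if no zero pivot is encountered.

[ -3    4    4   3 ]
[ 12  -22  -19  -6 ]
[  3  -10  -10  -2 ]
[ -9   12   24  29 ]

first zero-pivot column = 4

Naive forward elimination:
R2 <- R2 - (-4)*R1:  [  0  -6  -3   6 ]
R3 <- R3 - (-1)*R1:  [  0  -6  -6   1 ]
R4 <- R4 - (3)*R1:  [  0   0  12  20 ]
R3 <- R3 - (1)*R2:  [  0   0  -3  -5 ]
R4 <- R4 - (-4)*R3:  [ 0  0  0  0 ]
Matrix at this point:
[ -3   4   4   3 ]
[  0  -6  -3   6 ]
[  0   0  -3  -5 ]
[  0   0   0   0 ]
Pivot entry (4,4) in the last row is zero and there are no rows below to swap with -> zero pivot in column 4 (A is singular).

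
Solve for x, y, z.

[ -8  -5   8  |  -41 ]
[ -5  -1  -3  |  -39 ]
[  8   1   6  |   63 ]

Forward elimination on [A|b]:
R2 <- R2 - (5/8)*R1:  [      0    17/8      -8  -107/8 ]
R3 <- R3 - (-1)*R1:  [  0  -4  14  22 ]
R3 <- R3 - (-32/17)*R2:  [      0       0  -18/17  -54/17 ]
Row echelon form:
[ -8    -5       8  |     -41 ]
[  0  17/8      -8  |  -107/8 ]
[  0     0  -18/17  |  -54/17 ]
Back-substitution:
z = (-54/17) / (-18/17) = 3
y = (-107/8 - (-8)*(3)) / (17/8) = 5
x = (-41 - (-5)*(5) - (8)*(3)) / -8 = 5

(5, 5, 3)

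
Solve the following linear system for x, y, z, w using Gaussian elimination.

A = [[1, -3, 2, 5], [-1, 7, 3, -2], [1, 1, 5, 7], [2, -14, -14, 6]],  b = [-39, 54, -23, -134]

(-3, 5, 2, -5)

Forward elimination on [A|b]:
R2 <- R2 - (-1)*R1:  [  0   4   5   3  15 ]
R3 <- R3 - (1)*R1:  [  0   4   3   2  16 ]
R4 <- R4 - (2)*R1:  [   0   -8  -18   -4  -56 ]
R3 <- R3 - (1)*R2:  [  0   0  -2  -1   1 ]
R4 <- R4 - (-2)*R2:  [   0    0   -8    2  -26 ]
R4 <- R4 - (4)*R3:  [   0    0    0    6  -30 ]
Row echelon form:
[ 1  -3   2   5  |  -39 ]
[ 0   4   5   3  |   15 ]
[ 0   0  -2  -1  |    1 ]
[ 0   0   0   6  |  -30 ]
Back-substitution:
w = (-30) / 6 = -5
z = (1 - (-1)*(-5)) / -2 = 2
y = (15 - (5)*(2) - (3)*(-5)) / 4 = 5
x = (-39 - (-3)*(5) - (2)*(2) - (5)*(-5)) / 1 = -3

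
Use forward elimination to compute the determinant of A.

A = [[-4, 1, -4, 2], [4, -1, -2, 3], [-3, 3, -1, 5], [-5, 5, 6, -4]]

det(A) = 321

Forward elimination:
R2 <- R2 - (-1)*R1:  [  0   0  -6   5 ]
R3 <- R3 - (3/4)*R1:  [   0  9/4    2  7/2 ]
R4 <- R4 - (5/4)*R1:  [     0   15/4     11  -13/2 ]
R2 <-> R3   (pivot in column 2 was zero)
[ -4     1  -4      2 ]
[  0   9/4   2    7/2 ]
[  0     0  -6      5 ]
[  0  15/4  11  -13/2 ]
R4 <- R4 - (5/3)*R2:  [     0      0   23/3  -37/3 ]
R4 <- R4 - (-23/18)*R3:  [       0        0        0  -107/18 ]
Upper-triangular form:
[ -4    1  -4        2 ]
[  0  9/4   2      7/2 ]
[  0    0  -6        5 ]
[  0    0   0  -107/18 ]
det(A) = (-1)^1 * (-4) * (9/4) * (-6) * (-107/18) = 321  (1 row swap -> sign -1)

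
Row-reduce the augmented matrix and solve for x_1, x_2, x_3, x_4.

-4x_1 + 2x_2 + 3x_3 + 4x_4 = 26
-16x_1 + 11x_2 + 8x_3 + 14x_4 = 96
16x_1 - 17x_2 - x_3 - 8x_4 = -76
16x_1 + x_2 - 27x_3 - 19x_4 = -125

Forward elimination on [A|b]:
R2 <- R2 - (4)*R1:  [  0   3  -4  -2  -8 ]
R3 <- R3 - (-4)*R1:  [  0  -9  11   8  28 ]
R4 <- R4 - (-4)*R1:  [   0    9  -15   -3  -21 ]
R3 <- R3 - (-3)*R2:  [  0   0  -1   2   4 ]
R4 <- R4 - (3)*R2:  [  0   0  -3   3   3 ]
R4 <- R4 - (3)*R3:  [  0   0   0  -3  -9 ]
Row echelon form:
[ -4  2   3   4  |  26 ]
[  0  3  -4  -2  |  -8 ]
[  0  0  -1   2  |   4 ]
[  0  0   0  -3  |  -9 ]
Back-substitution:
x_4 = (-9) / -3 = 3
x_3 = (4 - (2)*(3)) / -1 = 2
x_2 = (-8 - (-4)*(2) - (-2)*(3)) / 3 = 2
x_1 = (26 - (2)*(2) - (3)*(2) - (4)*(3)) / -4 = -1

(-1, 2, 2, 3)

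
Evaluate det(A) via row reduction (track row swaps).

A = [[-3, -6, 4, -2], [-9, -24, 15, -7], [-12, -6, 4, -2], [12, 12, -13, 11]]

det(A) = -108

Forward elimination:
R2 <- R2 - (3)*R1:  [  0  -6   3  -1 ]
R3 <- R3 - (4)*R1:  [   0   18  -12    6 ]
R4 <- R4 - (-4)*R1:  [   0  -12    3    3 ]
R3 <- R3 - (-3)*R2:  [  0   0  -3   3 ]
R4 <- R4 - (2)*R2:  [  0   0  -3   5 ]
R4 <- R4 - (1)*R3:  [ 0  0  0  2 ]
Upper-triangular form:
[ -3  -6   4  -2 ]
[  0  -6   3  -1 ]
[  0   0  -3   3 ]
[  0   0   0   2 ]
det(A) = (-1)^0 * (-3) * (-6) * (-3) * (2) = -108  (0 row swaps -> sign +1)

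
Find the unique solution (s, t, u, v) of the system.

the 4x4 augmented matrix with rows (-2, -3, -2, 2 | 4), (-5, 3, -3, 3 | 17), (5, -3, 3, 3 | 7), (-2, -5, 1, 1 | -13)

Forward elimination on [A|b]:
R2 <- R2 - (5/2)*R1:  [    0  21/2     2    -2     7 ]
R3 <- R3 - (-5/2)*R1:  [     0  -21/2     -2      8     17 ]
R4 <- R4 - (1)*R1:  [   0   -2    3   -1  -17 ]
R3 <- R3 - (-1)*R2:  [  0   0   0   6  24 ]
R4 <- R4 - (-4/21)*R2:  [      0       0   71/21  -29/21   -47/3 ]
R3 <-> R4   (pivot in column 3 was zero)
[ -2    -3     -2       2      4 ]
[  0  21/2      2      -2      7 ]
[  0     0  71/21  -29/21  -47/3 ]
[  0     0      0       6     24 ]
Row echelon form:
[ -2    -3     -2       2  |      4 ]
[  0  21/2      2      -2  |      7 ]
[  0     0  71/21  -29/21  |  -47/3 ]
[  0     0      0       6  |     24 ]
Back-substitution:
v = (24) / 6 = 4
u = (-47/3 - (-29/21)*(4)) / (71/21) = -3
t = (7 - (2)*(-3) - (-2)*(4)) / (21/2) = 2
s = (4 - (-3)*(2) - (-2)*(-3) - (2)*(4)) / -2 = 2

(2, 2, -3, 4)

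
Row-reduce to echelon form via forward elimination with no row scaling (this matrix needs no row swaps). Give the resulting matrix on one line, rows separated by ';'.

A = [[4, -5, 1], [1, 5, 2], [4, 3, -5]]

Forward elimination:
R2 <- R2 - (1/4)*R1:  [    0  25/4   7/4 ]
R3 <- R3 - (1)*R1:  [  0   8  -6 ]
R3 <- R3 - (32/25)*R2:  [       0        0  -206/25 ]
Row echelon form:
[ 4    -5        1 ]
[ 0  25/4      7/4 ]
[ 0     0  -206/25 ]

REF = [4 -5 1; 0 25/4 7/4; 0 0 -206/25]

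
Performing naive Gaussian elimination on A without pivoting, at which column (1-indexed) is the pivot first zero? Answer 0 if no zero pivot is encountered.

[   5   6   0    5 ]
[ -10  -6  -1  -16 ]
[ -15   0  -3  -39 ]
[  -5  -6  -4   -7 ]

Naive forward elimination:
R2 <- R2 - (-2)*R1:  [  0   6  -1  -6 ]
R3 <- R3 - (-3)*R1:  [   0   18   -3  -24 ]
R4 <- R4 - (-1)*R1:  [  0   0  -4  -2 ]
R3 <- R3 - (3)*R2:  [  0   0   0  -6 ]
Matrix at this point:
[ 5  6   0   5 ]
[ 0  6  -1  -6 ]
[ 0  0   0  -6 ]
[ 0  0  -4  -2 ]
Pivot entry (3,3) is zero but row 4 has -4 in column 3 -> naive elimination stops; a row interchange (e.g. R3 <-> R4) would be required here.

first zero-pivot column = 3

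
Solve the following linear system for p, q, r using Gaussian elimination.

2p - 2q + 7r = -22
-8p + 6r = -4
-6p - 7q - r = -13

(-1, 3, -2)

Forward elimination on [A|b]:
R2 <- R2 - (-4)*R1:  [   0   -8   34  -92 ]
R3 <- R3 - (-3)*R1:  [   0  -13   20  -79 ]
R3 <- R3 - (13/8)*R2:  [      0       0  -141/4   141/2 ]
Row echelon form:
[ 2  -2       7  |    -22 ]
[ 0  -8      34  |    -92 ]
[ 0   0  -141/4  |  141/2 ]
Back-substitution:
r = (141/2) / (-141/4) = -2
q = (-92 - (34)*(-2)) / -8 = 3
p = (-22 - (-2)*(3) - (7)*(-2)) / 2 = -1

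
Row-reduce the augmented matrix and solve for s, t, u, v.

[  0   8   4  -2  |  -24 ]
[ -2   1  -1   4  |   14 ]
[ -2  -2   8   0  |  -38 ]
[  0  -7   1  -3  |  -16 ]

Forward elimination on [A|b]:
R1 <-> R2   (pivot in column 1 was zero)
[ -2   1  -1   4   14 ]
[  0   8   4  -2  -24 ]
[ -2  -2   8   0  -38 ]
[  0  -7   1  -3  -16 ]
R3 <- R3 - (1)*R1:  [   0   -3    9   -4  -52 ]
R3 <- R3 - (-3/8)*R2:  [     0      0   21/2  -19/4    -61 ]
R4 <- R4 - (-7/8)*R2:  [     0      0    9/2  -19/4    -37 ]
R4 <- R4 - (3/7)*R3:  [     0      0      0  -19/7  -76/7 ]
Row echelon form:
[ -2  1    -1      4  |     14 ]
[  0  8     4     -2  |    -24 ]
[  0  0  21/2  -19/4  |    -61 ]
[  0  0     0  -19/7  |  -76/7 ]
Back-substitution:
v = (-76/7) / (-19/7) = 4
u = (-61 - (-19/4)*(4)) / (21/2) = -4
t = (-24 - (4)*(-4) - (-2)*(4)) / 8 = 0
s = (14 - (1)*(0) - (-1)*(-4) - (4)*(4)) / -2 = 3

(3, 0, -4, 4)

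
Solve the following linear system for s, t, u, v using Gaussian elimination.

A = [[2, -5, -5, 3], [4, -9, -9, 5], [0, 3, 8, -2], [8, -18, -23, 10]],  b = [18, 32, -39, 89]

Forward elimination on [A|b]:
R2 <- R2 - (2)*R1:  [  0   1   1  -1  -4 ]
R4 <- R4 - (4)*R1:  [  0   2  -3  -2  17 ]
R3 <- R3 - (3)*R2:  [   0    0    5    1  -27 ]
R4 <- R4 - (2)*R2:  [  0   0  -5   0  25 ]
R4 <- R4 - (-1)*R3:  [  0   0   0   1  -2 ]
Row echelon form:
[ 2  -5  -5   3  |   18 ]
[ 0   1   1  -1  |   -4 ]
[ 0   0   5   1  |  -27 ]
[ 0   0   0   1  |   -2 ]
Back-substitution:
v = (-2) / 1 = -2
u = (-27 - (1)*(-2)) / 5 = -5
t = (-4 - (1)*(-5) - (-1)*(-2)) / 1 = -1
s = (18 - (-5)*(-1) - (-5)*(-5) - (3)*(-2)) / 2 = -3

(-3, -1, -5, -2)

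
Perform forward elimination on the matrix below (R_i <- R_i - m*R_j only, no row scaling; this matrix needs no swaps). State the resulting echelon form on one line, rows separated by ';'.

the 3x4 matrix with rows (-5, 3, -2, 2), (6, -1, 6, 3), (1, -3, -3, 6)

Forward elimination:
R2 <- R2 - (-6/5)*R1:  [    0  13/5  18/5  27/5 ]
R3 <- R3 - (-1/5)*R1:  [     0  -12/5  -17/5   32/5 ]
R3 <- R3 - (-12/13)*R2:  [      0       0   -1/13  148/13 ]
Row echelon form:
[ -5     3     -2       2 ]
[  0  13/5   18/5    27/5 ]
[  0     0  -1/13  148/13 ]

REF = [-5 3 -2 2; 0 13/5 18/5 27/5; 0 0 -1/13 148/13]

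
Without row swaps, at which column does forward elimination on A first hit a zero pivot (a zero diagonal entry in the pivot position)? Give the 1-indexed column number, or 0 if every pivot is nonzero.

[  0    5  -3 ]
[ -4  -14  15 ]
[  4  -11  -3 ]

Naive forward elimination:
Pivot entry (1,1) is zero but row 2 has -4 in column 1 -> naive elimination stops; a row interchange (e.g. R1 <-> R2) would be required here.

first zero-pivot column = 1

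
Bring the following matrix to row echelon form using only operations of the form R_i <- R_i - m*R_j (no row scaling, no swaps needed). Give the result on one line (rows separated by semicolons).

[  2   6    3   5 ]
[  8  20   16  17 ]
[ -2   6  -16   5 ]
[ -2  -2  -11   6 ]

Forward elimination:
R2 <- R2 - (4)*R1:  [  0  -4   4  -3 ]
R3 <- R3 - (-1)*R1:  [   0   12  -13   10 ]
R4 <- R4 - (-1)*R1:  [  0   4  -8  11 ]
R3 <- R3 - (-3)*R2:  [  0   0  -1   1 ]
R4 <- R4 - (-1)*R2:  [  0   0  -4   8 ]
R4 <- R4 - (4)*R3:  [ 0  0  0  4 ]
Row echelon form:
[ 2   6   3   5 ]
[ 0  -4   4  -3 ]
[ 0   0  -1   1 ]
[ 0   0   0   4 ]

REF = [2 6 3 5; 0 -4 4 -3; 0 0 -1 1; 0 0 0 4]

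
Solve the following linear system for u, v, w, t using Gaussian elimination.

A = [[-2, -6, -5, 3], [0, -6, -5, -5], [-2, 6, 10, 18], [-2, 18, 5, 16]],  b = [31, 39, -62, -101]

(-4, -4, -1, -2)

Forward elimination on [A|b]:
R3 <- R3 - (1)*R1:  [   0   12   15   15  -93 ]
R4 <- R4 - (1)*R1:  [    0    24    10    13  -132 ]
R3 <- R3 - (-2)*R2:  [   0    0    5    5  -15 ]
R4 <- R4 - (-4)*R2:  [   0    0  -10   -7   24 ]
R4 <- R4 - (-2)*R3:  [  0   0   0   3  -6 ]
Row echelon form:
[ -2  -6  -5   3  |   31 ]
[  0  -6  -5  -5  |   39 ]
[  0   0   5   5  |  -15 ]
[  0   0   0   3  |   -6 ]
Back-substitution:
t = (-6) / 3 = -2
w = (-15 - (5)*(-2)) / 5 = -1
v = (39 - (-5)*(-1) - (-5)*(-2)) / -6 = -4
u = (31 - (-6)*(-4) - (-5)*(-1) - (3)*(-2)) / -2 = -4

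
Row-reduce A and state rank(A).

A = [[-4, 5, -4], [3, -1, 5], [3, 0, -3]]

rank(A) = 3

Row reduction:
R2 <- R2 - (-3/4)*R1:  [    0  11/4     2 ]
R3 <- R3 - (-3/4)*R1:  [    0  15/4    -6 ]
R3 <- R3 - (15/11)*R2:  [      0       0  -96/11 ]
Row echelon form:
[ -4     5      -4 ]
[  0  11/4       2 ]
[  0     0  -96/11 ]
Nonzero rows / pivot columns: 3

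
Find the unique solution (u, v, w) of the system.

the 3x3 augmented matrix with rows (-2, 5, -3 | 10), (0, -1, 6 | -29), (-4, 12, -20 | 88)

(0, -1, -5)

Forward elimination on [A|b]:
R3 <- R3 - (2)*R1:  [   0    2  -14   68 ]
R3 <- R3 - (-2)*R2:  [  0   0  -2  10 ]
Row echelon form:
[ -2   5  -3  |   10 ]
[  0  -1   6  |  -29 ]
[  0   0  -2  |   10 ]
Back-substitution:
w = (10) / -2 = -5
v = (-29 - (6)*(-5)) / -1 = -1
u = (10 - (5)*(-1) - (-3)*(-5)) / -2 = 0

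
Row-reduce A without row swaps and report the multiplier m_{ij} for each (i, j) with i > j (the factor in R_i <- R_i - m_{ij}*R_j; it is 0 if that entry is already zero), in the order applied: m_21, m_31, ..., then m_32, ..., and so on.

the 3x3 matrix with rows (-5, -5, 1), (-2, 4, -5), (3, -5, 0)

multipliers: 2/5, -3/5, -4/3

Forward elimination:
R2 <- R2 - (2/5)*R1:  [     0      6  -27/5 ]
R3 <- R3 - (-3/5)*R1:  [   0   -8  3/5 ]
R3 <- R3 - (-4/3)*R2:  [     0      0  -33/5 ]
Multipliers (in order of application): m_{21} = 2/5, m_{31} = -3/5, m_{32} = -4/3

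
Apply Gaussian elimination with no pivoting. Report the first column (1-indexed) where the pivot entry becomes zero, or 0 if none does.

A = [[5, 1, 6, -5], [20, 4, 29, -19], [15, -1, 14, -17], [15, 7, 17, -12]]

first zero-pivot column = 2

Naive forward elimination:
R2 <- R2 - (4)*R1:  [ 0  0  5  1 ]
R3 <- R3 - (3)*R1:  [  0  -4  -4  -2 ]
R4 <- R4 - (3)*R1:  [  0   4  -1   3 ]
Matrix at this point:
[ 5   1   6  -5 ]
[ 0   0   5   1 ]
[ 0  -4  -4  -2 ]
[ 0   4  -1   3 ]
Pivot entry (2,2) is zero but row 3 has -4 in column 2 -> naive elimination stops; a row interchange (e.g. R2 <-> R3) would be required here.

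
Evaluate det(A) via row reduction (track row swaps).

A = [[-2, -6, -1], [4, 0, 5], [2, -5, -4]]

Forward elimination:
R2 <- R2 - (-2)*R1:  [   0  -12    3 ]
R3 <- R3 - (-1)*R1:  [   0  -11   -5 ]
R3 <- R3 - (11/12)*R2:  [     0      0  -31/4 ]
Upper-triangular form:
[ -2   -6     -1 ]
[  0  -12      3 ]
[  0    0  -31/4 ]
det(A) = (-1)^0 * (-2) * (-12) * (-31/4) = -186  (0 row swaps -> sign +1)

det(A) = -186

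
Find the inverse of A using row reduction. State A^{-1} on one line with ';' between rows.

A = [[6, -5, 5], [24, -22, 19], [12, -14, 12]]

Gauss-Jordan on [A | I]:
R1 <- (1/6)*R1:  [    1  -5/6   5/6  |   1/6     0     0 ]
R2 <- R2 - (24)*R1:  [  0  -2  -1  |  -4   1   0 ]
R3 <- R3 - (12)*R1:  [  0  -4   2  |  -2   0   1 ]
R2 <- (1/-2)*R2:  [    0     1   1/2  |     2  -1/2     0 ]
R1 <- R1 - (-5/6)*R2:  [     1      0    5/4  |   11/6  -5/12      0 ]
R3 <- R3 - (-4)*R2:  [  0   0   4  |   6  -2   1 ]
R3 <- (1/4)*R3:  [    0     0     1  |   3/2  -1/2   1/4 ]
R1 <- R1 - (5/4)*R3:  [     1      0      0  |  -1/24   5/24  -5/16 ]
R2 <- R2 - (1/2)*R3:  [    0     1     0  |   5/4  -1/4  -1/8 ]
Right block of [I | A^{-1}] is the inverse:
[ -1/24  5/24  -5/16 ]
[   5/4  -1/4   -1/8 ]
[   3/2  -1/2    1/4 ]

inverse = [-1/24 5/24 -5/16; 5/4 -1/4 -1/8; 3/2 -1/2 1/4]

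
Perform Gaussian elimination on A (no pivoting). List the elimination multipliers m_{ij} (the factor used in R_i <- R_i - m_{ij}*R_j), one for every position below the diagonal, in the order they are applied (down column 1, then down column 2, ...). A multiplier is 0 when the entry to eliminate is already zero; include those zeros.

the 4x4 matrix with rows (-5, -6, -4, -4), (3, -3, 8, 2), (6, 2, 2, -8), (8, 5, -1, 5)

multipliers: -3/5, -6/5, -8/5, 26/33, 23/33, 373/238

Forward elimination:
R2 <- R2 - (-3/5)*R1:  [     0  -33/5   28/5   -2/5 ]
R3 <- R3 - (-6/5)*R1:  [     0  -26/5  -14/5  -64/5 ]
R4 <- R4 - (-8/5)*R1:  [     0  -23/5  -37/5   -7/5 ]
R3 <- R3 - (26/33)*R2:  [       0        0  -238/33  -412/33 ]
R4 <- R4 - (23/33)*R2:  [       0        0  -373/33   -37/33 ]
R4 <- R4 - (373/238)*R3:  [        0         0         0  2195/119 ]
Multipliers (in order of application): m_{21} = -3/5, m_{31} = -6/5, m_{41} = -8/5, m_{32} = 26/33, m_{42} = 23/33, m_{43} = 373/238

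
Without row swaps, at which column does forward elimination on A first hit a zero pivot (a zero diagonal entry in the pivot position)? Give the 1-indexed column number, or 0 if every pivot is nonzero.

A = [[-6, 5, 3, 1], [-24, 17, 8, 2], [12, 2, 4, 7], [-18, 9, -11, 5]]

first zero-pivot column = 0

Naive forward elimination:
R2 <- R2 - (4)*R1:  [  0  -3  -4  -2 ]
R3 <- R3 - (-2)*R1:  [  0  12  10   9 ]
R4 <- R4 - (3)*R1:  [   0   -6  -20    2 ]
R3 <- R3 - (-4)*R2:  [  0   0  -6   1 ]
R4 <- R4 - (2)*R2:  [   0    0  -12    6 ]
R4 <- R4 - (2)*R3:  [ 0  0  0  4 ]
All pivots nonzero; naive elimination completes without hitting a zero pivot.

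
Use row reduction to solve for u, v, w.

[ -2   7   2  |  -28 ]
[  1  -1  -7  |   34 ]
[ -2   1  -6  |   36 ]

Forward elimination on [A|b]:
R2 <- R2 - (-1/2)*R1:  [   0  5/2   -6   20 ]
R3 <- R3 - (1)*R1:  [  0  -6  -8  64 ]
R3 <- R3 - (-12/5)*R2:  [      0       0  -112/5     112 ]
Row echelon form:
[ -2    7       2  |  -28 ]
[  0  5/2      -6  |   20 ]
[  0    0  -112/5  |  112 ]
Back-substitution:
w = (112) / (-112/5) = -5
v = (20 - (-6)*(-5)) / (5/2) = -4
u = (-28 - (7)*(-4) - (2)*(-5)) / -2 = -5

(-5, -4, -5)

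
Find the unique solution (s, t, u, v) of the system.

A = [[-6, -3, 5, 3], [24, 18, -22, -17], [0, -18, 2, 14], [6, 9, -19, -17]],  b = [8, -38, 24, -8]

(-2, 0, -2, 2)

Forward elimination on [A|b]:
R2 <- R2 - (-4)*R1:  [  0   6  -2  -5  -6 ]
R4 <- R4 - (-1)*R1:  [   0    6  -14  -14    0 ]
R3 <- R3 - (-3)*R2:  [  0   0  -4  -1   6 ]
R4 <- R4 - (1)*R2:  [   0    0  -12   -9    6 ]
R4 <- R4 - (3)*R3:  [   0    0    0   -6  -12 ]
Row echelon form:
[ -6  -3   5   3  |    8 ]
[  0   6  -2  -5  |   -6 ]
[  0   0  -4  -1  |    6 ]
[  0   0   0  -6  |  -12 ]
Back-substitution:
v = (-12) / -6 = 2
u = (6 - (-1)*(2)) / -4 = -2
t = (-6 - (-2)*(-2) - (-5)*(2)) / 6 = 0
s = (8 - (-3)*(0) - (5)*(-2) - (3)*(2)) / -6 = -2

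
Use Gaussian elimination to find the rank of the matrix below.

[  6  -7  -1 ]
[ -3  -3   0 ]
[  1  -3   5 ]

Row reduction:
R2 <- R2 - (-1/2)*R1:  [     0  -13/2   -1/2 ]
R3 <- R3 - (1/6)*R1:  [     0  -11/6   31/6 ]
R3 <- R3 - (11/39)*R2:  [     0      0  69/13 ]
Row echelon form:
[ 6     -7     -1 ]
[ 0  -13/2   -1/2 ]
[ 0      0  69/13 ]
Nonzero rows / pivot columns: 3

rank(A) = 3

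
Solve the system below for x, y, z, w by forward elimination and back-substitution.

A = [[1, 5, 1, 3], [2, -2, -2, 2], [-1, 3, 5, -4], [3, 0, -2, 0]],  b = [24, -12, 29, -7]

Forward elimination on [A|b]:
R2 <- R2 - (2)*R1:  [   0  -12   -4   -4  -60 ]
R3 <- R3 - (-1)*R1:  [  0   8   6  -1  53 ]
R4 <- R4 - (3)*R1:  [   0  -15   -5   -9  -79 ]
R3 <- R3 - (-2/3)*R2:  [     0      0   10/3  -11/3     13 ]
R4 <- R4 - (5/4)*R2:  [  0   0   0  -4  -4 ]
Row echelon form:
[ 1    5     1      3  |   24 ]
[ 0  -12    -4     -4  |  -60 ]
[ 0    0  10/3  -11/3  |   13 ]
[ 0    0     0     -4  |   -4 ]
Back-substitution:
w = (-4) / -4 = 1
z = (13 - (-11/3)*(1)) / (10/3) = 5
y = (-60 - (-4)*(5) - (-4)*(1)) / -12 = 3
x = (24 - (5)*(3) - (1)*(5) - (3)*(1)) / 1 = 1

(1, 3, 5, 1)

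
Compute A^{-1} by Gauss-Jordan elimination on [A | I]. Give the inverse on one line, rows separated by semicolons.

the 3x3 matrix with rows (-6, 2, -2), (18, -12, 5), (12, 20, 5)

Gauss-Jordan on [A | I]:
R1 <- (1/-6)*R1:  [    1  -1/3   1/3  |  -1/6     0     0 ]
R2 <- R2 - (18)*R1:  [  0  -6  -1  |   3   1   0 ]
R3 <- R3 - (12)*R1:  [  0  24   1  |   2   0   1 ]
R2 <- (1/-6)*R2:  [    0     1   1/6  |  -1/2  -1/6     0 ]
R1 <- R1 - (-1/3)*R2:  [     1      0   7/18  |   -1/3  -1/18      0 ]
R3 <- R3 - (24)*R2:  [  0   0  -3  |  14   4   1 ]
R3 <- (1/-3)*R3:  [     0      0      1  |  -14/3   -4/3   -1/3 ]
R1 <- R1 - (7/18)*R3:  [     1      0      0  |  40/27  25/54   7/54 ]
R2 <- R2 - (1/6)*R3:  [    0     1     0  |  5/18  1/18  1/18 ]
Right block of [I | A^{-1}] is the inverse:
[ 40/27  25/54  7/54 ]
[  5/18   1/18  1/18 ]
[ -14/3   -4/3  -1/3 ]

inverse = [40/27 25/54 7/54; 5/18 1/18 1/18; -14/3 -4/3 -1/3]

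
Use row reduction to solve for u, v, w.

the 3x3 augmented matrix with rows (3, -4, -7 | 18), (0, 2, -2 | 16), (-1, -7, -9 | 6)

Forward elimination on [A|b]:
R3 <- R3 - (-1/3)*R1:  [     0  -25/3  -34/3     12 ]
R3 <- R3 - (-25/6)*R2:  [     0      0  -59/3  236/3 ]
Row echelon form:
[ 3  -4     -7  |     18 ]
[ 0   2     -2  |     16 ]
[ 0   0  -59/3  |  236/3 ]
Back-substitution:
w = (236/3) / (-59/3) = -4
v = (16 - (-2)*(-4)) / 2 = 4
u = (18 - (-4)*(4) - (-7)*(-4)) / 3 = 2

(2, 4, -4)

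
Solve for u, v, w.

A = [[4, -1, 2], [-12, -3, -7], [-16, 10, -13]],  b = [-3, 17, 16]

Forward elimination on [A|b]:
R2 <- R2 - (-3)*R1:  [  0  -6  -1   8 ]
R3 <- R3 - (-4)*R1:  [  0   6  -5   4 ]
R3 <- R3 - (-1)*R2:  [  0   0  -6  12 ]
Row echelon form:
[ 4  -1   2  |  -3 ]
[ 0  -6  -1  |   8 ]
[ 0   0  -6  |  12 ]
Back-substitution:
w = (12) / -6 = -2
v = (8 - (-1)*(-2)) / -6 = -1
u = (-3 - (-1)*(-1) - (2)*(-2)) / 4 = 0

(0, -1, -2)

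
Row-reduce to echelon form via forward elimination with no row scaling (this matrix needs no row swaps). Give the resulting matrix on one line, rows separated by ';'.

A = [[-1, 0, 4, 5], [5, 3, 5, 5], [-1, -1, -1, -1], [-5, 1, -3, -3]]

REF = [-1 0 4 5; 0 3 25 30; 0 0 10/3 4; 0 0 0 -2/5]

Forward elimination:
R2 <- R2 - (-5)*R1:  [  0   3  25  30 ]
R3 <- R3 - (1)*R1:  [  0  -1  -5  -6 ]
R4 <- R4 - (5)*R1:  [   0    1  -23  -28 ]
R3 <- R3 - (-1/3)*R2:  [    0     0  10/3     4 ]
R4 <- R4 - (1/3)*R2:  [     0      0  -94/3    -38 ]
R4 <- R4 - (-47/5)*R3:  [    0     0     0  -2/5 ]
Row echelon form:
[ -1  0     4     5 ]
[  0  3    25    30 ]
[  0  0  10/3     4 ]
[  0  0     0  -2/5 ]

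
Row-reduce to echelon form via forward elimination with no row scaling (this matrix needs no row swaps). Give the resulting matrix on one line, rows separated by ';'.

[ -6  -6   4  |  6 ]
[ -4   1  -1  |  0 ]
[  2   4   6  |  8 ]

REF = [-6 -6 4 6; 0 5 -11/3 -4; 0 0 44/5 58/5]

Forward elimination:
R2 <- R2 - (2/3)*R1:  [     0      5  -11/3     -4 ]
R3 <- R3 - (-1/3)*R1:  [    0     2  22/3    10 ]
R3 <- R3 - (2/5)*R2:  [    0     0  44/5  58/5 ]
Row echelon form:
[ -6  -6      4  |     6 ]
[  0   5  -11/3  |    -4 ]
[  0   0   44/5  |  58/5 ]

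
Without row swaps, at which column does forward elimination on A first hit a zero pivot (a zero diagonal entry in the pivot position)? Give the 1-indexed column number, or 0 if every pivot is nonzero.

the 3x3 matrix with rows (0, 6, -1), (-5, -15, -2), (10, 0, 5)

Naive forward elimination:
Pivot entry (1,1) is zero but row 2 has -5 in column 1 -> naive elimination stops; a row interchange (e.g. R1 <-> R2) would be required here.

first zero-pivot column = 1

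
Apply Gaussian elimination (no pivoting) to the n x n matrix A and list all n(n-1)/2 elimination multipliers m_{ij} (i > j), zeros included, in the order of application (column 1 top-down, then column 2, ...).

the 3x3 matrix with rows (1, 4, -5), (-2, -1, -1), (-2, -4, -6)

Forward elimination:
R2 <- R2 - (-2)*R1:  [   0    7  -11 ]
R3 <- R3 - (-2)*R1:  [   0    4  -16 ]
R3 <- R3 - (4/7)*R2:  [     0      0  -68/7 ]
Multipliers (in order of application): m_{21} = -2, m_{31} = -2, m_{32} = 4/7

multipliers: -2, -2, 4/7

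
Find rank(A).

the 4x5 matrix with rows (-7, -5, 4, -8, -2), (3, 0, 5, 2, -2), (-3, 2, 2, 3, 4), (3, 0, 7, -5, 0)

Row reduction:
R2 <- R2 - (-3/7)*R1:  [     0  -15/7   47/7  -10/7  -20/7 ]
R3 <- R3 - (3/7)*R1:  [    0  29/7   2/7  45/7  34/7 ]
R4 <- R4 - (-3/7)*R1:  [     0  -15/7   61/7  -59/7   -6/7 ]
R3 <- R3 - (-29/15)*R2:  [      0       0  199/15    11/3    -2/3 ]
R4 <- R4 - (1)*R2:  [  0   0   2  -7   2 ]
R4 <- R4 - (30/199)*R3:  [         0          0          0  -1503/199    418/199 ]
Row echelon form:
[ -7     -5       4         -8       -2 ]
[  0  -15/7    47/7      -10/7    -20/7 ]
[  0      0  199/15       11/3     -2/3 ]
[  0      0       0  -1503/199  418/199 ]
Nonzero rows / pivot columns: 4

rank(A) = 4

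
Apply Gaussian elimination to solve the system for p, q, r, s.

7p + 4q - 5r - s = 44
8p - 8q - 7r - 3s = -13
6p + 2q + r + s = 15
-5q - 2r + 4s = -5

Forward elimination on [A|b]:
R2 <- R2 - (8/7)*R1:  [      0   -88/7    -9/7   -13/7  -443/7 ]
R3 <- R3 - (6/7)*R1:  [      0   -10/7    37/7    13/7  -159/7 ]
R3 <- R3 - (5/44)*R2:  [       0        0   239/44    91/44  -683/44 ]
R4 <- R4 - (35/88)*R2:  [       0        0  -131/88   417/88  1775/88 ]
R4 <- R4 - (-131/478)*R3:  [        0         0         0  1268/239  3804/239 ]
Row echelon form:
[ 7      4      -5        -1  |        44 ]
[ 0  -88/7    -9/7     -13/7  |    -443/7 ]
[ 0      0  239/44     91/44  |   -683/44 ]
[ 0      0       0  1268/239  |  3804/239 ]
Back-substitution:
s = (3804/239) / (1268/239) = 3
r = (-683/44 - (91/44)*(3)) / (239/44) = -4
q = (-443/7 - (-9/7)*(-4) - (-13/7)*(3)) / (-88/7) = 5
p = (44 - (4)*(5) - (-5)*(-4) - (-1)*(3)) / 7 = 1

(1, 5, -4, 3)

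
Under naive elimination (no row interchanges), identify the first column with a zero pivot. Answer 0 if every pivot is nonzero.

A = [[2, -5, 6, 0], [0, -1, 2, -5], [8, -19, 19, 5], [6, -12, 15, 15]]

first zero-pivot column = 4

Naive forward elimination:
R3 <- R3 - (4)*R1:  [  0   1  -5   5 ]
R4 <- R4 - (3)*R1:  [  0   3  -3  15 ]
R3 <- R3 - (-1)*R2:  [  0   0  -3   0 ]
R4 <- R4 - (-3)*R2:  [ 0  0  3  0 ]
R4 <- R4 - (-1)*R3:  [ 0  0  0  0 ]
Matrix at this point:
[ 2  -5   6   0 ]
[ 0  -1   2  -5 ]
[ 0   0  -3   0 ]
[ 0   0   0   0 ]
Pivot entry (4,4) in the last row is zero and there are no rows below to swap with -> zero pivot in column 4 (A is singular).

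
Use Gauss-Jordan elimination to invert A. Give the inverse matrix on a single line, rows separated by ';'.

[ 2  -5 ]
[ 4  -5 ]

Gauss-Jordan on [A | I]:
R1 <- (1/2)*R1:  [    1  -5/2  |   1/2     0 ]
R2 <- R2 - (4)*R1:  [  0   5  |  -2   1 ]
R2 <- (1/5)*R2:  [    0     1  |  -2/5   1/5 ]
R1 <- R1 - (-5/2)*R2:  [    1     0  |  -1/2   1/2 ]
Right block of [I | A^{-1}] is the inverse:
[ -1/2  1/2 ]
[ -2/5  1/5 ]

inverse = [-1/2 1/2; -2/5 1/5]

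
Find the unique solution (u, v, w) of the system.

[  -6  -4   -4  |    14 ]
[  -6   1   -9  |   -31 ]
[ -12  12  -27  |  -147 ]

(-3, -4, 5)

Forward elimination on [A|b]:
R2 <- R2 - (1)*R1:  [   0    5   -5  -45 ]
R3 <- R3 - (2)*R1:  [    0    20   -19  -175 ]
R3 <- R3 - (4)*R2:  [ 0  0  1  5 ]
Row echelon form:
[ -6  -4  -4  |   14 ]
[  0   5  -5  |  -45 ]
[  0   0   1  |    5 ]
Back-substitution:
w = (5) / 1 = 5
v = (-45 - (-5)*(5)) / 5 = -4
u = (14 - (-4)*(-4) - (-4)*(5)) / -6 = -3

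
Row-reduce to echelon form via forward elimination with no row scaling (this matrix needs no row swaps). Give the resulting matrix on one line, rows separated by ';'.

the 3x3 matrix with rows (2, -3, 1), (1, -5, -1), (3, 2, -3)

Forward elimination:
R2 <- R2 - (1/2)*R1:  [    0  -7/2  -3/2 ]
R3 <- R3 - (3/2)*R1:  [    0  13/2  -9/2 ]
R3 <- R3 - (-13/7)*R2:  [     0      0  -51/7 ]
Row echelon form:
[ 2    -3      1 ]
[ 0  -7/2   -3/2 ]
[ 0     0  -51/7 ]

REF = [2 -3 1; 0 -7/2 -3/2; 0 0 -51/7]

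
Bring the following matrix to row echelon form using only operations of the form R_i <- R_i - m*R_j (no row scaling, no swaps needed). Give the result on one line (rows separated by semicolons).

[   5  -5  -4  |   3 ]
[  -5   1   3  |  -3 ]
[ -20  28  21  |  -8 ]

Forward elimination:
R2 <- R2 - (-1)*R1:  [  0  -4  -1   0 ]
R3 <- R3 - (-4)*R1:  [ 0  8  5  4 ]
R3 <- R3 - (-2)*R2:  [ 0  0  3  4 ]
Row echelon form:
[ 5  -5  -4  |  3 ]
[ 0  -4  -1  |  0 ]
[ 0   0   3  |  4 ]

REF = [5 -5 -4 3; 0 -4 -1 0; 0 0 3 4]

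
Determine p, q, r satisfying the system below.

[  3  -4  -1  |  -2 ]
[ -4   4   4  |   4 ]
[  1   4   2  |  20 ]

(4, 3, 2)

Forward elimination on [A|b]:
R2 <- R2 - (-4/3)*R1:  [    0  -4/3   8/3   4/3 ]
R3 <- R3 - (1/3)*R1:  [    0  16/3   7/3  62/3 ]
R3 <- R3 - (-4)*R2:  [  0   0  13  26 ]
Row echelon form:
[ 3    -4   -1  |   -2 ]
[ 0  -4/3  8/3  |  4/3 ]
[ 0     0   13  |   26 ]
Back-substitution:
r = (26) / 13 = 2
q = (4/3 - (8/3)*(2)) / (-4/3) = 3
p = (-2 - (-4)*(3) - (-1)*(2)) / 3 = 4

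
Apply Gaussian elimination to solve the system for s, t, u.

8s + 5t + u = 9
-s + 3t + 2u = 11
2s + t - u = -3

(0, 1, 4)

Forward elimination on [A|b]:
R2 <- R2 - (-1/8)*R1:  [    0  29/8  17/8  97/8 ]
R3 <- R3 - (1/4)*R1:  [     0   -1/4   -5/4  -21/4 ]
R3 <- R3 - (-2/29)*R2:  [       0        0   -32/29  -128/29 ]
Row echelon form:
[ 8     5       1  |        9 ]
[ 0  29/8    17/8  |     97/8 ]
[ 0     0  -32/29  |  -128/29 ]
Back-substitution:
u = (-128/29) / (-32/29) = 4
t = (97/8 - (17/8)*(4)) / (29/8) = 1
s = (9 - (5)*(1) - (1)*(4)) / 8 = 0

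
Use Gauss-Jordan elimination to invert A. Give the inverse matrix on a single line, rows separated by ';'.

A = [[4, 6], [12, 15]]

Gauss-Jordan on [A | I]:
R1 <- (1/4)*R1:  [   1  3/2  |  1/4    0 ]
R2 <- R2 - (12)*R1:  [  0  -3  |  -3   1 ]
R2 <- (1/-3)*R2:  [    0     1  |     1  -1/3 ]
R1 <- R1 - (3/2)*R2:  [    1     0  |  -5/4   1/2 ]
Right block of [I | A^{-1}] is the inverse:
[ -5/4   1/2 ]
[    1  -1/3 ]

inverse = [-5/4 1/2; 1 -1/3]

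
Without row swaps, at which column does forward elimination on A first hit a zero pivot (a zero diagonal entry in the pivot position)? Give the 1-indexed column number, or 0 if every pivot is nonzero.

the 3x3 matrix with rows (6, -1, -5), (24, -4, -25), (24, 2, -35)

Naive forward elimination:
R2 <- R2 - (4)*R1:  [  0   0  -5 ]
R3 <- R3 - (4)*R1:  [   0    6  -15 ]
Matrix at this point:
[ 6  -1   -5 ]
[ 0   0   -5 ]
[ 0   6  -15 ]
Pivot entry (2,2) is zero but row 3 has 6 in column 2 -> naive elimination stops; a row interchange (e.g. R2 <-> R3) would be required here.

first zero-pivot column = 2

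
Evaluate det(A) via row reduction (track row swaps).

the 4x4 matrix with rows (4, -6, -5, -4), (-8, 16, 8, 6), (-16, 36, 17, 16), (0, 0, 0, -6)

det(A) = -288

Forward elimination:
R2 <- R2 - (-2)*R1:  [  0   4  -2  -2 ]
R3 <- R3 - (-4)*R1:  [  0  12  -3   0 ]
R3 <- R3 - (3)*R2:  [ 0  0  3  6 ]
Upper-triangular form:
[ 4  -6  -5  -4 ]
[ 0   4  -2  -2 ]
[ 0   0   3   6 ]
[ 0   0   0  -6 ]
det(A) = (-1)^0 * (4) * (4) * (3) * (-6) = -288  (0 row swaps -> sign +1)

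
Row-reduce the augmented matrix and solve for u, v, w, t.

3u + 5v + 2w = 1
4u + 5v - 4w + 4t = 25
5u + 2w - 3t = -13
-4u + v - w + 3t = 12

Forward elimination on [A|b]:
R2 <- R2 - (4/3)*R1:  [     0   -5/3  -20/3      4   71/3 ]
R3 <- R3 - (5/3)*R1:  [     0  -25/3   -4/3     -3  -44/3 ]
R4 <- R4 - (-4/3)*R1:  [    0  23/3   5/3     3  40/3 ]
R3 <- R3 - (5)*R2:  [    0     0    32   -23  -133 ]
R4 <- R4 - (-23/5)*R2:  [     0      0    -29  107/5  611/5 ]
R4 <- R4 - (-29/32)*R3:  [       0        0        0   89/160  267/160 ]
Row echelon form:
[ 3     5      2       0  |        1 ]
[ 0  -5/3  -20/3       4  |     71/3 ]
[ 0     0     32     -23  |     -133 ]
[ 0     0      0  89/160  |  267/160 ]
Back-substitution:
t = (267/160) / (89/160) = 3
w = (-133 - (-23)*(3)) / 32 = -2
v = (71/3 - (-20/3)*(-2) - (4)*(3)) / (-5/3) = 1
u = (1 - (5)*(1) - (2)*(-2)) / 3 = 0

(0, 1, -2, 3)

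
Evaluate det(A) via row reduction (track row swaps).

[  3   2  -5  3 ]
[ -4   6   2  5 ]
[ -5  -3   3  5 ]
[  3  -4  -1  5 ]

Forward elimination:
R2 <- R2 - (-4/3)*R1:  [     0   26/3  -14/3      9 ]
R3 <- R3 - (-5/3)*R1:  [     0    1/3  -16/3     10 ]
R4 <- R4 - (1)*R1:  [  0  -6   4   2 ]
R3 <- R3 - (1/26)*R2:  [      0       0  -67/13  251/26 ]
R4 <- R4 - (-9/13)*R2:  [      0       0   10/13  107/13 ]
R4 <- R4 - (-10/67)*R3:  [      0       0       0  648/67 ]
Upper-triangular form:
[ 3     2      -5       3 ]
[ 0  26/3   -14/3       9 ]
[ 0     0  -67/13  251/26 ]
[ 0     0       0  648/67 ]
det(A) = (-1)^0 * (3) * (26/3) * (-67/13) * (648/67) = -1296  (0 row swaps -> sign +1)

det(A) = -1296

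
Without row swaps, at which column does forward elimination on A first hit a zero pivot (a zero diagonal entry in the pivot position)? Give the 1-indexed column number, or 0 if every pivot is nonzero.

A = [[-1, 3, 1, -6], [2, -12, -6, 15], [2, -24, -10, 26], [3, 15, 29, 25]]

first zero-pivot column = 0

Naive forward elimination:
R2 <- R2 - (-2)*R1:  [  0  -6  -4   3 ]
R3 <- R3 - (-2)*R1:  [   0  -18   -8   14 ]
R4 <- R4 - (-3)*R1:  [  0  24  32   7 ]
R3 <- R3 - (3)*R2:  [ 0  0  4  5 ]
R4 <- R4 - (-4)*R2:  [  0   0  16  19 ]
R4 <- R4 - (4)*R3:  [  0   0   0  -1 ]
All pivots nonzero; naive elimination completes without hitting a zero pivot.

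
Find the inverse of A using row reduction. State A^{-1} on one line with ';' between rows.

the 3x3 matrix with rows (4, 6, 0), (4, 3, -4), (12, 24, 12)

inverse = [-11/4 3/2 1/2; 2 -1 -1/3; -5/4 1/2 1/4]

Gauss-Jordan on [A | I]:
R1 <- (1/4)*R1:  [   1  3/2    0  |  1/4    0    0 ]
R2 <- R2 - (4)*R1:  [  0  -3  -4  |  -1   1   0 ]
R3 <- R3 - (12)*R1:  [  0   6  12  |  -3   0   1 ]
R2 <- (1/-3)*R2:  [    0     1   4/3  |   1/3  -1/3     0 ]
R1 <- R1 - (3/2)*R2:  [    1     0    -2  |  -1/4   1/2     0 ]
R3 <- R3 - (6)*R2:  [  0   0   4  |  -5   2   1 ]
R3 <- (1/4)*R3:  [    0     0     1  |  -5/4   1/2   1/4 ]
R1 <- R1 - (-2)*R3:  [     1      0      0  |  -11/4    3/2    1/2 ]
R2 <- R2 - (4/3)*R3:  [    0     1     0  |     2    -1  -1/3 ]
Right block of [I | A^{-1}] is the inverse:
[ -11/4  3/2   1/2 ]
[     2   -1  -1/3 ]
[  -5/4  1/2   1/4 ]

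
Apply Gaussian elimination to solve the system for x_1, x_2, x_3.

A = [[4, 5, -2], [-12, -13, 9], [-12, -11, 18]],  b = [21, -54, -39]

Forward elimination on [A|b]:
R2 <- R2 - (-3)*R1:  [ 0  2  3  9 ]
R3 <- R3 - (-3)*R1:  [  0   4  12  24 ]
R3 <- R3 - (2)*R2:  [ 0  0  6  6 ]
Row echelon form:
[ 4  5  -2  |  21 ]
[ 0  2   3  |   9 ]
[ 0  0   6  |   6 ]
Back-substitution:
x_3 = (6) / 6 = 1
x_2 = (9 - (3)*(1)) / 2 = 3
x_1 = (21 - (5)*(3) - (-2)*(1)) / 4 = 2

(2, 3, 1)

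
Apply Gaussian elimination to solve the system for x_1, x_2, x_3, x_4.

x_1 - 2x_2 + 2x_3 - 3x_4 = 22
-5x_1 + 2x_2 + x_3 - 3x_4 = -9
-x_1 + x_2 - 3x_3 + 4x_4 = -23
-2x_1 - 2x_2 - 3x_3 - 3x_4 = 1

(2, -4, 3, -2)

Forward elimination on [A|b]:
R2 <- R2 - (-5)*R1:  [   0   -8   11  -18  101 ]
R3 <- R3 - (-1)*R1:  [  0  -1  -1   1  -1 ]
R4 <- R4 - (-2)*R1:  [  0  -6   1  -9  45 ]
R3 <- R3 - (1/8)*R2:  [      0       0   -19/8    13/4  -109/8 ]
R4 <- R4 - (3/4)*R2:  [      0       0   -29/4     9/2  -123/4 ]
R4 <- R4 - (58/19)*R3:  [       0        0        0  -103/19   206/19 ]
Row echelon form:
[ 1  -2      2       -3  |      22 ]
[ 0  -8     11      -18  |     101 ]
[ 0   0  -19/8     13/4  |  -109/8 ]
[ 0   0      0  -103/19  |  206/19 ]
Back-substitution:
x_4 = (206/19) / (-103/19) = -2
x_3 = (-109/8 - (13/4)*(-2)) / (-19/8) = 3
x_2 = (101 - (11)*(3) - (-18)*(-2)) / -8 = -4
x_1 = (22 - (-2)*(-4) - (2)*(3) - (-3)*(-2)) / 1 = 2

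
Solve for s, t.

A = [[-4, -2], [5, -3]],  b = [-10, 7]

(2, 1)

Forward elimination on [A|b]:
R2 <- R2 - (-5/4)*R1:  [     0  -11/2  -11/2 ]
Row echelon form:
[ -4     -2  |    -10 ]
[  0  -11/2  |  -11/2 ]
Back-substitution:
t = (-11/2) / (-11/2) = 1
s = (-10 - (-2)*(1)) / -4 = 2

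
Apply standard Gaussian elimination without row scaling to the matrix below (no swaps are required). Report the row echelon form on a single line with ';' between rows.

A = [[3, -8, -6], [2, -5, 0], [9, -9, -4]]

Forward elimination:
R2 <- R2 - (2/3)*R1:  [   0  1/3    4 ]
R3 <- R3 - (3)*R1:  [  0  15  14 ]
R3 <- R3 - (45)*R2:  [    0     0  -166 ]
Row echelon form:
[ 3   -8    -6 ]
[ 0  1/3     4 ]
[ 0    0  -166 ]

REF = [3 -8 -6; 0 1/3 4; 0 0 -166]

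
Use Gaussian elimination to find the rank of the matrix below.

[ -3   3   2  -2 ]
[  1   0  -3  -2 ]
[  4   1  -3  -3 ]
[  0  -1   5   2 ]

rank(A) = 4

Row reduction:
R2 <- R2 - (-1/3)*R1:  [    0     1  -7/3  -8/3 ]
R3 <- R3 - (-4/3)*R1:  [     0      5   -1/3  -17/3 ]
R3 <- R3 - (5)*R2:  [    0     0  34/3  23/3 ]
R4 <- R4 - (-1)*R2:  [    0     0   8/3  -2/3 ]
R4 <- R4 - (4/17)*R3:  [      0       0       0  -42/17 ]
Row echelon form:
[ -3  3     2      -2 ]
[  0  1  -7/3    -8/3 ]
[  0  0  34/3    23/3 ]
[  0  0     0  -42/17 ]
Nonzero rows / pivot columns: 4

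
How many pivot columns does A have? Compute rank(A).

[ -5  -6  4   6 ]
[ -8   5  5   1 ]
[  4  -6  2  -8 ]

Row reduction:
R2 <- R2 - (8/5)*R1:  [     0   73/5   -7/5  -43/5 ]
R3 <- R3 - (-4/5)*R1:  [     0  -54/5   26/5  -16/5 ]
R3 <- R3 - (-54/73)*R2:  [       0        0   304/73  -698/73 ]
Row echelon form:
[ -5    -6       4        6 ]
[  0  73/5    -7/5    -43/5 ]
[  0     0  304/73  -698/73 ]
Nonzero rows / pivot columns: 3

rank(A) = 3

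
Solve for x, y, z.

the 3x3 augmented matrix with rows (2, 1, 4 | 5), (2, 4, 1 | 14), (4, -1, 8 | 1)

(1, 3, 0)

Forward elimination on [A|b]:
R2 <- R2 - (1)*R1:  [  0   3  -3   9 ]
R3 <- R3 - (2)*R1:  [  0  -3   0  -9 ]
R3 <- R3 - (-1)*R2:  [  0   0  -3   0 ]
Row echelon form:
[ 2  1   4  |  5 ]
[ 0  3  -3  |  9 ]
[ 0  0  -3  |  0 ]
Back-substitution:
z = (0) / -3 = 0
y = (9 - (-3)*(0)) / 3 = 3
x = (5 - (1)*(3) - (4)*(0)) / 2 = 1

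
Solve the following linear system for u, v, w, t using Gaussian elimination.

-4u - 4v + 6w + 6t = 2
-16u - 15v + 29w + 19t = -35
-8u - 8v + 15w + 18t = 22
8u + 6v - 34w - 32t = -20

(-1, 2, -4, 5)

Forward elimination on [A|b]:
R2 <- R2 - (4)*R1:  [   0    1    5   -5  -43 ]
R3 <- R3 - (2)*R1:  [  0   0   3   6  18 ]
R4 <- R4 - (-2)*R1:  [   0   -2  -22  -20  -16 ]
R4 <- R4 - (-2)*R2:  [    0     0   -12   -30  -102 ]
R4 <- R4 - (-4)*R3:  [   0    0    0   -6  -30 ]
Row echelon form:
[ -4  -4  6   6  |    2 ]
[  0   1  5  -5  |  -43 ]
[  0   0  3   6  |   18 ]
[  0   0  0  -6  |  -30 ]
Back-substitution:
t = (-30) / -6 = 5
w = (18 - (6)*(5)) / 3 = -4
v = (-43 - (5)*(-4) - (-5)*(5)) / 1 = 2
u = (2 - (-4)*(2) - (6)*(-4) - (6)*(5)) / -4 = -1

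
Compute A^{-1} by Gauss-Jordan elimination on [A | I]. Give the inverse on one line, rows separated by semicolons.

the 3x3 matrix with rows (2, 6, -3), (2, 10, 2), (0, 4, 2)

Gauss-Jordan on [A | I]:
R1 <- (1/2)*R1:  [    1     3  -3/2  |   1/2     0     0 ]
R2 <- R2 - (2)*R1:  [  0   4   5  |  -1   1   0 ]
R2 <- (1/4)*R2:  [    0     1   5/4  |  -1/4   1/4     0 ]
R1 <- R1 - (3)*R2:  [     1      0  -21/4  |    5/4   -3/4      0 ]
R3 <- R3 - (4)*R2:  [  0   0  -3  |   1  -1   1 ]
R3 <- (1/-3)*R3:  [    0     0     1  |  -1/3   1/3  -1/3 ]
R1 <- R1 - (-21/4)*R3:  [    1     0     0  |  -1/2     1  -7/4 ]
R2 <- R2 - (5/4)*R3:  [    0     1     0  |   1/6  -1/6  5/12 ]
Right block of [I | A^{-1}] is the inverse:
[ -1/2     1  -7/4 ]
[  1/6  -1/6  5/12 ]
[ -1/3   1/3  -1/3 ]

inverse = [-1/2 1 -7/4; 1/6 -1/6 5/12; -1/3 1/3 -1/3]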